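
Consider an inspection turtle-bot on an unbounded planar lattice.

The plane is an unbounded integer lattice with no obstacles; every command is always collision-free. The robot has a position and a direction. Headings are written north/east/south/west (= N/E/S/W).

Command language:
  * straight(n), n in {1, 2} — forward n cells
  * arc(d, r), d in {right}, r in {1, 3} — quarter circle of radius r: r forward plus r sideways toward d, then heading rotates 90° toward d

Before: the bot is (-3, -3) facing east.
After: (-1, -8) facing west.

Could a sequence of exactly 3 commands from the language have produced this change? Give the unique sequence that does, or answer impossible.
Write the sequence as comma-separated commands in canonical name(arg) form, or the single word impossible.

arc(right, 3), straight(1), arc(right, 1)

key: order matters: swapping arc(right, 3) and arc(right, 1) lands elsewhere
t0: (-3, -3) facing east
[1] after arc(right, 3): (0, -6) facing south
[2] after straight(1): (0, -7) facing south
[3] after arc(right, 1): (-1, -8) facing west
uniquely the one of 64 3-step routes that fits.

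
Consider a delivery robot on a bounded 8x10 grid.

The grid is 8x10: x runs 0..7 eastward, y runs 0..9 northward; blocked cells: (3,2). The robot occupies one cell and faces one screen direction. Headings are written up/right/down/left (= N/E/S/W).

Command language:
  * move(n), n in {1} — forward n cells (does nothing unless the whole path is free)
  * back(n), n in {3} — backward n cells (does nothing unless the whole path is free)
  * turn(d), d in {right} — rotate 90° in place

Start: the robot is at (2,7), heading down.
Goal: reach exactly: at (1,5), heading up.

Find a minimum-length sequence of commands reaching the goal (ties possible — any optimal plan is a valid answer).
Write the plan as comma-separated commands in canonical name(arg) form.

move(1), move(1), turn(right), move(1), turn(right)

t0: at (2,7), heading down
step 1 (move(1)): at (2,6), heading down
step 2 (move(1)): at (2,5), heading down
step 3 (turn(right)): at (2,5), heading left
step 4 (move(1)): at (1,5), heading left
step 5 (turn(right)): at (1,5), heading up
shorter routes all fall short; 5 is best.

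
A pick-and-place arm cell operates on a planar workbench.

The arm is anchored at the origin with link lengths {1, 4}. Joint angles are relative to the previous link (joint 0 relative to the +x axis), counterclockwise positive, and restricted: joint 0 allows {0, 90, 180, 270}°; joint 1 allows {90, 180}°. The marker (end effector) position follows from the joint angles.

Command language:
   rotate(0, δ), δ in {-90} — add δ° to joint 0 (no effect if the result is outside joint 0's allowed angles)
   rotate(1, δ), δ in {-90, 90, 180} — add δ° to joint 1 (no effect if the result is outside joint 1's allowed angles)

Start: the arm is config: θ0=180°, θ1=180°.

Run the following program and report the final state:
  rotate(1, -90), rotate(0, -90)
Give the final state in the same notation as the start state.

initial: config: θ0=180°, θ1=180°
1. rotate(1, -90) → config: θ0=180°, θ1=90°
2. rotate(0, -90) → config: θ0=90°, θ1=90°

config: θ0=90°, θ1=90°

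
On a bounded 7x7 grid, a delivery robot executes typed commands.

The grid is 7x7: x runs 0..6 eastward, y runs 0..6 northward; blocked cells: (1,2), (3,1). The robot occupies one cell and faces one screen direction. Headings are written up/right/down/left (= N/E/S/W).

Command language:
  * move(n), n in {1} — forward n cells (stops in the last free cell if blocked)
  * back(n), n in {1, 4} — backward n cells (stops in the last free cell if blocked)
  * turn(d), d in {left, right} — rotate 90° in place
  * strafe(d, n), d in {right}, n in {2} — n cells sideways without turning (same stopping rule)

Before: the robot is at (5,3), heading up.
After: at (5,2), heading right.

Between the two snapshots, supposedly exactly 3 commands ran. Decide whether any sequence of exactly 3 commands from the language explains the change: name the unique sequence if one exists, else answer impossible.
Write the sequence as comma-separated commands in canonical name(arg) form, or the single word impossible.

move(1), turn(right), strafe(right, 2)

key: position moved to (5,2) AND the heading swung to E — translation plus rotation needed
t0: at (5,3), heading up
[1] after move(1): at (5,4), heading up
[2] after turn(right): at (5,4), heading right
[3] after strafe(right, 2): at (5,2), heading right
all 216 alternatives checked — unique.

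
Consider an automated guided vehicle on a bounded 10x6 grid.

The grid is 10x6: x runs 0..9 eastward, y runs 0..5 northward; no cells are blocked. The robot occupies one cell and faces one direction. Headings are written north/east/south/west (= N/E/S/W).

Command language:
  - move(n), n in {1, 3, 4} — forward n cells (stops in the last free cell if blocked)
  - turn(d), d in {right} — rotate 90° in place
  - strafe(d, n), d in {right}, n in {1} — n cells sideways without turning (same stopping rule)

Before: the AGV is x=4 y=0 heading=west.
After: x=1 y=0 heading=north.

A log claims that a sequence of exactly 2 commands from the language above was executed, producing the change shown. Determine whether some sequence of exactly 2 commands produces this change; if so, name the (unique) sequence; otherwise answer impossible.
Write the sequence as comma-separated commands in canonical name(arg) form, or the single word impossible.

key: order matters: swapping move(3) and turn(right) lands elsewhere
from: x=4 y=0 heading=west
[1] after move(3): x=1 y=0 heading=west
[2] after turn(right): x=1 y=0 heading=north
no other 2-command option fits: unique.

move(3), turn(right)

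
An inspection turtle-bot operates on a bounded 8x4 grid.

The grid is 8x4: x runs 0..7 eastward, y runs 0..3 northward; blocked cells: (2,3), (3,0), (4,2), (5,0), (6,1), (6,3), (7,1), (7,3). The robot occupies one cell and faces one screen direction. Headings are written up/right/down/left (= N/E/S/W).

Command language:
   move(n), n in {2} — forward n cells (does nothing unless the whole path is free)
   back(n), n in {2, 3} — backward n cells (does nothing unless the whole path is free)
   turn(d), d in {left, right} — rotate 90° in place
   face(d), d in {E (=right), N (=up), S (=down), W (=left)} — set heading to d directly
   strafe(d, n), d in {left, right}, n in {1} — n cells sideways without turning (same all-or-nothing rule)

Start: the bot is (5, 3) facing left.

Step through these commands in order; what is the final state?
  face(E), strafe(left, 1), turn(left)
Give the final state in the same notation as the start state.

start: (5, 3) facing left
t=1 face(E) ⇒ (5, 3) facing right
t=2 strafe(left, 1) ⇒ (5, 3) facing right
t=3 turn(left) ⇒ (5, 3) facing up

(5, 3) facing up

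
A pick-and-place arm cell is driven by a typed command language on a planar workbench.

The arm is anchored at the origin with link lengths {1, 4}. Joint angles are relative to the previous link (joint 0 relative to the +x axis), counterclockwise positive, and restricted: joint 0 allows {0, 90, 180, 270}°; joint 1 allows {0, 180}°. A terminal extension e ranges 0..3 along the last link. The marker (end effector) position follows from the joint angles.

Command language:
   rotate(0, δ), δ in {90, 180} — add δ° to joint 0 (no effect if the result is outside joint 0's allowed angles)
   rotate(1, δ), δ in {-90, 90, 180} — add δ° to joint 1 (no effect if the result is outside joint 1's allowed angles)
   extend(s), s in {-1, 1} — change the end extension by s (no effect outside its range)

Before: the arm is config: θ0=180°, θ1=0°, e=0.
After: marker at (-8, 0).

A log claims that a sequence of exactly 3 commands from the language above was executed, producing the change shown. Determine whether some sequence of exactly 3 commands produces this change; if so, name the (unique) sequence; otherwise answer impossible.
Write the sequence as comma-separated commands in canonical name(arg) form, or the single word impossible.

start: config: θ0=180°, θ1=0°, e=0
[1] after extend(1): config: θ0=180°, θ1=0°, e=1
[2] after extend(1): config: θ0=180°, θ1=0°, e=2
[3] after extend(1): config: θ0=180°, θ1=0°, e=3
all 343 alternatives checked — unique.

extend(1), extend(1), extend(1)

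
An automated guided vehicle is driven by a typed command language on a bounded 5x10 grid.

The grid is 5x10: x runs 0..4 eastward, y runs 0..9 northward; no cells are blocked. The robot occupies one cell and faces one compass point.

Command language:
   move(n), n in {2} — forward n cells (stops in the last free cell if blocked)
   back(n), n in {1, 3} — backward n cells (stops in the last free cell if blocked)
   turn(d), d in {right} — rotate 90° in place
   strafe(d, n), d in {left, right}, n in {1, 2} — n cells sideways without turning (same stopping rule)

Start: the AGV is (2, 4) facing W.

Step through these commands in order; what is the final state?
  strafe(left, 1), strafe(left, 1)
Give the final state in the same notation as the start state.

(2, 2) facing W

t0: (2, 4) facing W
[1] after strafe(left, 1): (2, 3) facing W
[2] after strafe(left, 1): (2, 2) facing W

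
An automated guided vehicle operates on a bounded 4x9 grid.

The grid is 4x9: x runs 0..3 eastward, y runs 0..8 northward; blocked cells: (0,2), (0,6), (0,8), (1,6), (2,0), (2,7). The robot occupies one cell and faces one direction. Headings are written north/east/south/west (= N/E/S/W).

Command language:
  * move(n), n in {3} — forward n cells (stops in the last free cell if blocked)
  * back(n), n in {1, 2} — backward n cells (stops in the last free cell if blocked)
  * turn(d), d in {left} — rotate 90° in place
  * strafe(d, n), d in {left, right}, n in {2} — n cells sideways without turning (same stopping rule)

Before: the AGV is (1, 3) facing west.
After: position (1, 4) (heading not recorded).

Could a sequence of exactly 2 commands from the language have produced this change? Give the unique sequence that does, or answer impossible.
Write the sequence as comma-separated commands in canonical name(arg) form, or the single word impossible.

turn(left), back(1)

key: running back(1) before turn(left) would end elsewhere — order is forced
t0: (1, 3) facing west
t=1 turn(left) ⇒ (1, 3) facing south
t=2 back(1) ⇒ (1, 4) facing south
uniquely the one of 36 2-step routes that fits.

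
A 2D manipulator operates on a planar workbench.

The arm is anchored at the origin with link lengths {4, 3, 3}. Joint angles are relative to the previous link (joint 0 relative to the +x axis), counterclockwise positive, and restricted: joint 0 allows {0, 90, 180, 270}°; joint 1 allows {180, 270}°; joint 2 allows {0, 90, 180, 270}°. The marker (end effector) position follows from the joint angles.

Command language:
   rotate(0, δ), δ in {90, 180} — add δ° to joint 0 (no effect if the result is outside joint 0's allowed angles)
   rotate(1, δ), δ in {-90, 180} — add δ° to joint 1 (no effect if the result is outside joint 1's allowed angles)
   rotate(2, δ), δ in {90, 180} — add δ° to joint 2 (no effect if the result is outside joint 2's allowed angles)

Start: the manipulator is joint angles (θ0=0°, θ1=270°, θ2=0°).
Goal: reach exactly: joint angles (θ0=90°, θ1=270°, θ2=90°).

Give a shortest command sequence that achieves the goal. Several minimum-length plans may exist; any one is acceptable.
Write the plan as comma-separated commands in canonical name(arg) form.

initial: joint angles (θ0=0°, θ1=270°, θ2=0°)
step 1 (rotate(2, 90)): joint angles (θ0=0°, θ1=270°, θ2=90°)
step 2 (rotate(0, 90)): joint angles (θ0=90°, θ1=270°, θ2=90°)
shorter routes all fall short; 2 is best.

rotate(2, 90), rotate(0, 90)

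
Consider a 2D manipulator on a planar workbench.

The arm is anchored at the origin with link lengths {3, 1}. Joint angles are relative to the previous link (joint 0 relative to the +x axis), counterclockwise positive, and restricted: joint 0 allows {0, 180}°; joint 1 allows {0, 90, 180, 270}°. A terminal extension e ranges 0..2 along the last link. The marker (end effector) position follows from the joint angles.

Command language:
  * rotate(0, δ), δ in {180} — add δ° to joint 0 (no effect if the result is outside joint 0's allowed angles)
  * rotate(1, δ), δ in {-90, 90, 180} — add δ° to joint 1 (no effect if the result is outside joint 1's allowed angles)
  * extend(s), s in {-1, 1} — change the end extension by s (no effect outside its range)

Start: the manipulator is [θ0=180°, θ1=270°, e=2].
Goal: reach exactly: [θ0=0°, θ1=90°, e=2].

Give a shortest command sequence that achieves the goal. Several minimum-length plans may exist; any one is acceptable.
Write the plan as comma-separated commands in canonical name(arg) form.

from: [θ0=180°, θ1=270°, e=2]
step 1 (rotate(1, 180)): [θ0=180°, θ1=90°, e=2]
step 2 (rotate(0, 180)): [θ0=0°, θ1=90°, e=2]
no 1-step plan works, so 2 is optimal.

rotate(1, 180), rotate(0, 180)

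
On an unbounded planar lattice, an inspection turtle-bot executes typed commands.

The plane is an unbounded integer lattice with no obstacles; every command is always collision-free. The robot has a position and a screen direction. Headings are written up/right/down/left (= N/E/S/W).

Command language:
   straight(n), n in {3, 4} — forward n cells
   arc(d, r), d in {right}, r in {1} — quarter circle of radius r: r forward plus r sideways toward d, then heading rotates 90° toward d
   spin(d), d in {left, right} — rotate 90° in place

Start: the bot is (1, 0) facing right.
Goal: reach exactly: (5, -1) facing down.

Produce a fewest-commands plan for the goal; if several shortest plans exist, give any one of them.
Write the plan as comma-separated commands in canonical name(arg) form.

straight(3), arc(right, 1)

start: (1, 0) facing right
1. straight(3) → (4, 0) facing right
2. arc(right, 1) → (5, -1) facing down
nothing shorter than 2 reaches the goal.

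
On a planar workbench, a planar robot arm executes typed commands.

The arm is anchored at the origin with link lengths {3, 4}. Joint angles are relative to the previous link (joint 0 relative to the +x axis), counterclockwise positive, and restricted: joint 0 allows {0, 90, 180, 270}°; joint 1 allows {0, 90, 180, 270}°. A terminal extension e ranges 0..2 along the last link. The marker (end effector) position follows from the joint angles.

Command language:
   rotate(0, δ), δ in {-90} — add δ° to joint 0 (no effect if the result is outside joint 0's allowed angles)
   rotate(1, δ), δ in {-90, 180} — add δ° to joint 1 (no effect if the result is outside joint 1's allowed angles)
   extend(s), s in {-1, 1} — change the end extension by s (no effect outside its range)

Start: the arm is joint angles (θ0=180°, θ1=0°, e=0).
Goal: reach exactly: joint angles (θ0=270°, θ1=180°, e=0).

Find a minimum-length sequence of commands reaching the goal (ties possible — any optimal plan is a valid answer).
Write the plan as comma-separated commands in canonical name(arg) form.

from: joint angles (θ0=180°, θ1=0°, e=0)
step 1 (rotate(0, -90)): joint angles (θ0=90°, θ1=0°, e=0)
step 2 (rotate(0, -90)): joint angles (θ0=0°, θ1=0°, e=0)
step 3 (rotate(0, -90)): joint angles (θ0=270°, θ1=0°, e=0)
step 4 (rotate(1, 180)): joint angles (θ0=270°, θ1=180°, e=0)
no 3-step plan works, so 4 is optimal.

rotate(0, -90), rotate(0, -90), rotate(0, -90), rotate(1, 180)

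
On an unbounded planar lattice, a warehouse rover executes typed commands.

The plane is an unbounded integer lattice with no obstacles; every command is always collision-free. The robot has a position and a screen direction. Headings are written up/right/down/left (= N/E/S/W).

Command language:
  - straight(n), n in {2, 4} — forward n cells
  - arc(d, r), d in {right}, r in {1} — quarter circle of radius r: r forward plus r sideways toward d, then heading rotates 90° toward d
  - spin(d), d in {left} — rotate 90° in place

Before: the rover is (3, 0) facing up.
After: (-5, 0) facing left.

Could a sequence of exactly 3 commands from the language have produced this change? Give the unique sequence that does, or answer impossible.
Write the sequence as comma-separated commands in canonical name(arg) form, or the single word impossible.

spin(left), straight(4), straight(4)

key: position moved to (-5,0) AND the heading swung to W — translation plus rotation needed
t0: (3, 0) facing up
[1] after spin(left): (3, 0) facing left
[2] after straight(4): (-1, 0) facing left
[3] after straight(4): (-5, 0) facing left
uniquely the one of 64 3-step routes that fits.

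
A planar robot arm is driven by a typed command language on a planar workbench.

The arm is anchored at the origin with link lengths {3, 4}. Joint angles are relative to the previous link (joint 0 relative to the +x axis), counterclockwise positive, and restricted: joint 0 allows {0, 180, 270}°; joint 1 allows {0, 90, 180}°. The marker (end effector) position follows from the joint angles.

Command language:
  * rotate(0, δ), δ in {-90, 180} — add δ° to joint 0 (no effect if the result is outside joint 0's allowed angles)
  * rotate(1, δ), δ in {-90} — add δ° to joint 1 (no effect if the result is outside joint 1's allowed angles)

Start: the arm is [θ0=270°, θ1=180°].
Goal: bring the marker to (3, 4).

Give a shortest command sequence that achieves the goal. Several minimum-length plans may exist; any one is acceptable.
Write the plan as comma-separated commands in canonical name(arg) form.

start: [θ0=270°, θ1=180°]
t=1 rotate(1, -90) ⇒ [θ0=270°, θ1=90°]
t=2 rotate(0, -90) ⇒ [θ0=180°, θ1=90°]
t=3 rotate(0, 180) ⇒ [θ0=0°, θ1=90°]
nothing shorter than 3 reaches the goal.

rotate(1, -90), rotate(0, -90), rotate(0, 180)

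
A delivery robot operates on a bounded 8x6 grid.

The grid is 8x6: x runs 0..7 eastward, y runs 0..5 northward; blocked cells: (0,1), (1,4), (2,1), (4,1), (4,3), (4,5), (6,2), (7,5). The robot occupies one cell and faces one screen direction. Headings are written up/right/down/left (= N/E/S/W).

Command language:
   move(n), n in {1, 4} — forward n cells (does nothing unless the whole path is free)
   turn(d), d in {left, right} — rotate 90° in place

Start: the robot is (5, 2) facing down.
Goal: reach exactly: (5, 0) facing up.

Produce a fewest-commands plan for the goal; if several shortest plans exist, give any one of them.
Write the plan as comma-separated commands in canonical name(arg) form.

start: (5, 2) facing down
t=1 move(1) ⇒ (5, 1) facing down
t=2 move(1) ⇒ (5, 0) facing down
t=3 turn(right) ⇒ (5, 0) facing left
t=4 turn(right) ⇒ (5, 0) facing up
minimal: 4 command(s), checked below 4.

move(1), move(1), turn(right), turn(right)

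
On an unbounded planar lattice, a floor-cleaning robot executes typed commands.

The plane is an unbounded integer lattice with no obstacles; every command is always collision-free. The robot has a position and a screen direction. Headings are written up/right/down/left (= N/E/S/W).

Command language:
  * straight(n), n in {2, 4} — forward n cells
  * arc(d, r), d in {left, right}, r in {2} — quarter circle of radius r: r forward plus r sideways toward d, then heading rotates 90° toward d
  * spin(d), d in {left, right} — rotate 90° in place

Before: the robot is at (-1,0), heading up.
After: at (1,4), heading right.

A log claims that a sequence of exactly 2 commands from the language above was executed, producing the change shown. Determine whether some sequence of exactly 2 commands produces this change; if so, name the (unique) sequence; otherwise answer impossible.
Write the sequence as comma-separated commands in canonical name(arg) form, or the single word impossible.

straight(2), arc(right, 2)

key: cell and facing (now E) both changed — the 2 commands mix motion and turning
begin: at (-1,0), heading up
t=1 straight(2) ⇒ at (-1,2), heading up
t=2 arc(right, 2) ⇒ at (1,4), heading right
all 36 alternatives checked — unique.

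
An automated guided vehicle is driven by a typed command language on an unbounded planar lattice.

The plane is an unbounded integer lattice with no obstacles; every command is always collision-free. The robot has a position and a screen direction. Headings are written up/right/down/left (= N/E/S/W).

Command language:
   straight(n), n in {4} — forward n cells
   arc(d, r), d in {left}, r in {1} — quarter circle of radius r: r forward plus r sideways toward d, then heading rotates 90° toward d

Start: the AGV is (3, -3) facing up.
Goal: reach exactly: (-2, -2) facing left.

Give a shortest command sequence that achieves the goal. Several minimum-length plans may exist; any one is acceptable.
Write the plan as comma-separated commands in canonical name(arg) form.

begin: (3, -3) facing up
t=1 arc(left, 1) ⇒ (2, -2) facing left
t=2 straight(4) ⇒ (-2, -2) facing left
nothing shorter than 2 reaches the goal.

arc(left, 1), straight(4)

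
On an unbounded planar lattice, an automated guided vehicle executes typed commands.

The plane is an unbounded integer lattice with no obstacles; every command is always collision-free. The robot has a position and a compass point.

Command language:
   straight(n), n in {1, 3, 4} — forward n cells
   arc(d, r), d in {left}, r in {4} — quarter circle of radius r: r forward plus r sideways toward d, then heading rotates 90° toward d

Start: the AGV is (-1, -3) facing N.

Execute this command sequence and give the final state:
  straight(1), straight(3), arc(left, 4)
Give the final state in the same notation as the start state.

start: (-1, -3) facing N
step 1 (straight(1)): (-1, -2) facing N
step 2 (straight(3)): (-1, 1) facing N
step 3 (arc(left, 4)): (-5, 5) facing W

(-5, 5) facing W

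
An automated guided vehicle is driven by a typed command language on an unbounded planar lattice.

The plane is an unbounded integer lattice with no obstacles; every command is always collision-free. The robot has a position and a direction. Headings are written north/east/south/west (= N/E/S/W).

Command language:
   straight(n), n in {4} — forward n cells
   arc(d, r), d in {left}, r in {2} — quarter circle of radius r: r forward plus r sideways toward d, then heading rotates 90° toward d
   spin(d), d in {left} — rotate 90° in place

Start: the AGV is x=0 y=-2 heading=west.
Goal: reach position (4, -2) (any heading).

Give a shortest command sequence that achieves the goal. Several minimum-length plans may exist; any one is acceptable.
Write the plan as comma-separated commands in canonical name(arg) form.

spin(left), spin(left), straight(4)

from: x=0 y=-2 heading=west
[1] after spin(left): x=0 y=-2 heading=south
[2] after spin(left): x=0 y=-2 heading=east
[3] after straight(4): x=4 y=-2 heading=east
minimal: 3 command(s), checked below 3.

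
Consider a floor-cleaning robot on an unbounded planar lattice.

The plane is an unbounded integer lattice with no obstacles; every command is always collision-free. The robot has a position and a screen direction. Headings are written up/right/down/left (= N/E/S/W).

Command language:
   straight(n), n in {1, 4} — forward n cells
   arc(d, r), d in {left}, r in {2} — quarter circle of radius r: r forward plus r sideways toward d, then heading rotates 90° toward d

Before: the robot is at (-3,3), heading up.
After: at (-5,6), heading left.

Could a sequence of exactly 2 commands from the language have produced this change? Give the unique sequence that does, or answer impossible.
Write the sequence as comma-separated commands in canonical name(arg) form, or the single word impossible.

straight(1), arc(left, 2)

key: order matters: swapping straight(1) and arc(left, 2) lands elsewhere
t0: at (-3,3), heading up
step 1 (straight(1)): at (-3,4), heading up
step 2 (arc(left, 2)): at (-5,6), heading left
no rival 2-sequence matches.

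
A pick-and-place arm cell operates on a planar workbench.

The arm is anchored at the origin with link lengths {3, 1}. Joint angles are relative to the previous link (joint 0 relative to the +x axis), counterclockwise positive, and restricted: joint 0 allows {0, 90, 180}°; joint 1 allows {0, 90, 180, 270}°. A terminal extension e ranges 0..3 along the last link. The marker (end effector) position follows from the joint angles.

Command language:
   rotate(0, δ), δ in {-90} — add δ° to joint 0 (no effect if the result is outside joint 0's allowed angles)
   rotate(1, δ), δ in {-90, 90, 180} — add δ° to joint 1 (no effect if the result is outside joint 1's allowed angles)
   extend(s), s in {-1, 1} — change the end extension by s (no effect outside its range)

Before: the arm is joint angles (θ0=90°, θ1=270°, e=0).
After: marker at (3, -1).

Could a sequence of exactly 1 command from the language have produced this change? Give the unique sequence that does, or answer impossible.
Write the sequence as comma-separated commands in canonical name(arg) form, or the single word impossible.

rotate(0, -90)

begin: joint angles (θ0=90°, θ1=270°, e=0)
t=1 rotate(0, -90) ⇒ joint angles (θ0=0°, θ1=270°, e=0)
no other 1-command option fits: unique.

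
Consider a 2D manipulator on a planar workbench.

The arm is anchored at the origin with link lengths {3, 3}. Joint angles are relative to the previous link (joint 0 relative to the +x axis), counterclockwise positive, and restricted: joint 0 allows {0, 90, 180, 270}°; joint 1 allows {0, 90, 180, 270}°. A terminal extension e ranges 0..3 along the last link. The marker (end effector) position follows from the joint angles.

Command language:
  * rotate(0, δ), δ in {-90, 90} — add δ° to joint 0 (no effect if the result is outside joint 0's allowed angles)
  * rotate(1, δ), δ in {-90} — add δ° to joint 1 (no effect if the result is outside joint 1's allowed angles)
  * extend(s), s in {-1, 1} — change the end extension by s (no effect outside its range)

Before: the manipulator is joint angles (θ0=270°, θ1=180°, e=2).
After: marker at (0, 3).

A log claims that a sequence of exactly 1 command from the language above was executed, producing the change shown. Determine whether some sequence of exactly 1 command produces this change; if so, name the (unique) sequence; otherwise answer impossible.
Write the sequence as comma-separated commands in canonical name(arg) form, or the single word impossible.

initial: joint angles (θ0=270°, θ1=180°, e=2)
1. extend(1) → joint angles (θ0=270°, θ1=180°, e=3)
no rival 1-sequence matches.

extend(1)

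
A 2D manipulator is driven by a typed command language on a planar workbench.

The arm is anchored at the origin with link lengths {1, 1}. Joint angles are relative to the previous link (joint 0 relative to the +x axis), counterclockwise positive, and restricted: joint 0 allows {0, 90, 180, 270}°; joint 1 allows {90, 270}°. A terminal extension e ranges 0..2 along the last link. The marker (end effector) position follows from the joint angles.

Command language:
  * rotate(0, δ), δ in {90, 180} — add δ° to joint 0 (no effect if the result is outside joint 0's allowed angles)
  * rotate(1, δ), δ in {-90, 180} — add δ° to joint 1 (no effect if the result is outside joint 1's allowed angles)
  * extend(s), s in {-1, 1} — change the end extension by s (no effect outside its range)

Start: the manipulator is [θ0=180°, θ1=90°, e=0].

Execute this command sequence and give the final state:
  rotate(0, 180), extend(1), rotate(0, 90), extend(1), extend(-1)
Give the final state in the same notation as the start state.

[θ0=90°, θ1=90°, e=1]

from: [θ0=180°, θ1=90°, e=0]
t=1 rotate(0, 180) ⇒ [θ0=0°, θ1=90°, e=0]
t=2 extend(1) ⇒ [θ0=0°, θ1=90°, e=1]
t=3 rotate(0, 90) ⇒ [θ0=90°, θ1=90°, e=1]
t=4 extend(1) ⇒ [θ0=90°, θ1=90°, e=2]
t=5 extend(-1) ⇒ [θ0=90°, θ1=90°, e=1]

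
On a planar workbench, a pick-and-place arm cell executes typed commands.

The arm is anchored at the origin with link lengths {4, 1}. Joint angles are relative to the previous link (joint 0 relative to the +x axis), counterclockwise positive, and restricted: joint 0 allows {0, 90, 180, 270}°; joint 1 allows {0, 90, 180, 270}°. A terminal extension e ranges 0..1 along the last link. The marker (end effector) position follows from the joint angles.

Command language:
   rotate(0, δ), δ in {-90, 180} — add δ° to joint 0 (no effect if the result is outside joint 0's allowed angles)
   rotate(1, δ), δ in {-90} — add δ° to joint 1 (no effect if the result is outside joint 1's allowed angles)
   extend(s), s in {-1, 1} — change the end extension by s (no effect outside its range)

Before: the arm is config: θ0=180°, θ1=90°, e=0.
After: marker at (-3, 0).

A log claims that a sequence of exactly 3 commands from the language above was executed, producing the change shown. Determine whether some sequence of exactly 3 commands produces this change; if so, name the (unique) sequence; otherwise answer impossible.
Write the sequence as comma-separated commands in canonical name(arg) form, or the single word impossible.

rotate(1, -90), rotate(1, -90), rotate(1, -90)

initial: config: θ0=180°, θ1=90°, e=0
step 1 (rotate(1, -90)): config: θ0=180°, θ1=0°, e=0
step 2 (rotate(1, -90)): config: θ0=180°, θ1=270°, e=0
step 3 (rotate(1, -90)): config: θ0=180°, θ1=180°, e=0
no other 3-command option fits: unique.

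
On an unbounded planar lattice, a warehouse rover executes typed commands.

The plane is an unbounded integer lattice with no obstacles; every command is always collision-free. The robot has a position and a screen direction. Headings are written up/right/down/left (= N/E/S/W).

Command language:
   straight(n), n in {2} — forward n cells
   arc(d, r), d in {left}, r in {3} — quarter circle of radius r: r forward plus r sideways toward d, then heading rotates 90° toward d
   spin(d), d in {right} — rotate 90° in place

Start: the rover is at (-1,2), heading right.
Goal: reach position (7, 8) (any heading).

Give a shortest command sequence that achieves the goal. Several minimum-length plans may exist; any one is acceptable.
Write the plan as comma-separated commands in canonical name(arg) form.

begin: at (-1,2), heading right
1. straight(2) → at (1,2), heading right
2. arc(left, 3) → at (4,5), heading up
3. spin(right) → at (4,5), heading right
4. arc(left, 3) → at (7,8), heading up
shorter routes all fall short; 4 is best.

straight(2), arc(left, 3), spin(right), arc(left, 3)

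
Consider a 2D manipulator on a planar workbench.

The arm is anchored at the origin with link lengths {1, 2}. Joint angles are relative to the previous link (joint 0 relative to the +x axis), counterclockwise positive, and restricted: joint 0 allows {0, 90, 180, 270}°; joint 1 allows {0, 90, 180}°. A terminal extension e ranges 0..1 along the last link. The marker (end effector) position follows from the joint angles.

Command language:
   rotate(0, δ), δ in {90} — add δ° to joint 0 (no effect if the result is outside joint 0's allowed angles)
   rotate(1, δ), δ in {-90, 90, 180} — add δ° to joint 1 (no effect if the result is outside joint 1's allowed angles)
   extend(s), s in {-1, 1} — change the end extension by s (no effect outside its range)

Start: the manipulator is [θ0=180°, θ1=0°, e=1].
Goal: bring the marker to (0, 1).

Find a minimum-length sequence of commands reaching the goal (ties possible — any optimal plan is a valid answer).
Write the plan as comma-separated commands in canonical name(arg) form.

extend(-1), rotate(0, 90), rotate(1, 180)

from: [θ0=180°, θ1=0°, e=1]
[1] after extend(-1): [θ0=180°, θ1=0°, e=0]
[2] after rotate(0, 90): [θ0=270°, θ1=0°, e=0]
[3] after rotate(1, 180): [θ0=270°, θ1=180°, e=0]
no 2-step plan works, so 3 is optimal.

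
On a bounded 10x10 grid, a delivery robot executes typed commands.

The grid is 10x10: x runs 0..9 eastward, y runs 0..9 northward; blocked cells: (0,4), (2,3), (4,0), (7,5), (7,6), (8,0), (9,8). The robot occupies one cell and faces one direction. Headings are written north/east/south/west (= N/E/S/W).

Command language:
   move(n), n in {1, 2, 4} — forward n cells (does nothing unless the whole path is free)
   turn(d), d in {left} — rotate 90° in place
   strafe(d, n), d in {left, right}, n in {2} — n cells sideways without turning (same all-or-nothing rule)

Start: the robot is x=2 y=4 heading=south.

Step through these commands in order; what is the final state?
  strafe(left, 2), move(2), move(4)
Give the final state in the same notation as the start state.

x=4 y=2 heading=south

begin: x=2 y=4 heading=south
[1] after strafe(left, 2): x=4 y=4 heading=south
[2] after move(2): x=4 y=2 heading=south
[3] after move(4): x=4 y=2 heading=south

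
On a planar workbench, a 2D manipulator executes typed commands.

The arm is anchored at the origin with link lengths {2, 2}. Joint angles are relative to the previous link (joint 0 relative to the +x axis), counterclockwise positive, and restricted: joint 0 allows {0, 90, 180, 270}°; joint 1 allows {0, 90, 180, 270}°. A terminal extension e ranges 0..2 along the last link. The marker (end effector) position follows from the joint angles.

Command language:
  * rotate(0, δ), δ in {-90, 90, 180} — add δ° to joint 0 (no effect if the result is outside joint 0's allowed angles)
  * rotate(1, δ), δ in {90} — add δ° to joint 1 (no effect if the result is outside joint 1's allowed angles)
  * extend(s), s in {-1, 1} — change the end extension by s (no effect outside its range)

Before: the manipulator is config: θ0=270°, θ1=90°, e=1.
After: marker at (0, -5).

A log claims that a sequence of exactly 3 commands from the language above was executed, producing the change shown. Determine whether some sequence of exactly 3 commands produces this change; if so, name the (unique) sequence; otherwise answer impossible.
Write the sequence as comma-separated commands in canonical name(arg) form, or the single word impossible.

from: config: θ0=270°, θ1=90°, e=1
[1] after rotate(1, 90): config: θ0=270°, θ1=180°, e=1
[2] after rotate(1, 90): config: θ0=270°, θ1=270°, e=1
[3] after rotate(1, 90): config: θ0=270°, θ1=0°, e=1
no rival 3-sequence matches.

rotate(1, 90), rotate(1, 90), rotate(1, 90)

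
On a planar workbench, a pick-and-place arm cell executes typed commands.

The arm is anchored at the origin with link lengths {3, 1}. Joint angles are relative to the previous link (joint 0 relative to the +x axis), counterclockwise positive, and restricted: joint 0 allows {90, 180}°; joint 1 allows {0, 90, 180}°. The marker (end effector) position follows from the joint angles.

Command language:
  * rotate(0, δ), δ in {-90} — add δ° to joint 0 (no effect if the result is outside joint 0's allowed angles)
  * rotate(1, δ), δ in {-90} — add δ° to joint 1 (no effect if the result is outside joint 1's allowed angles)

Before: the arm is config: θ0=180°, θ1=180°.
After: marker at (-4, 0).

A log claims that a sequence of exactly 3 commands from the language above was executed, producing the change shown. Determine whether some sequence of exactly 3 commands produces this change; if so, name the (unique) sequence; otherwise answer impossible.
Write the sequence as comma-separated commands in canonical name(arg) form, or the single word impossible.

rotate(1, -90), rotate(1, -90), rotate(1, -90)

t0: config: θ0=180°, θ1=180°
1. rotate(1, -90) → config: θ0=180°, θ1=90°
2. rotate(1, -90) → config: θ0=180°, θ1=0°
3. rotate(1, -90) → config: θ0=180°, θ1=0°
no rival 3-sequence matches.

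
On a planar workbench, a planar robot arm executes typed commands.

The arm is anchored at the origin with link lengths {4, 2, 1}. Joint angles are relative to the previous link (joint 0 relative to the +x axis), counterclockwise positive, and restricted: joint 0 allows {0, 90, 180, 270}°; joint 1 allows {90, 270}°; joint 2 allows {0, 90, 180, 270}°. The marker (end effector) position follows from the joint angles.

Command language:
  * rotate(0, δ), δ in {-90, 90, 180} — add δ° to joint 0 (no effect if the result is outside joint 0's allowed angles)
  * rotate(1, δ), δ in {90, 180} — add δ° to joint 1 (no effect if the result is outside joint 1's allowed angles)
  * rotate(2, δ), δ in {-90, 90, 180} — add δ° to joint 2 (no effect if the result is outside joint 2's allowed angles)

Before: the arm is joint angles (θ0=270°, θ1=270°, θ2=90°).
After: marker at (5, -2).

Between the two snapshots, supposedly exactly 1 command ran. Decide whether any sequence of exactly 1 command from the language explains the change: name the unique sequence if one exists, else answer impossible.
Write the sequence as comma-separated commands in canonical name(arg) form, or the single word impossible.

rotate(0, 90)

begin: joint angles (θ0=270°, θ1=270°, θ2=90°)
[1] after rotate(0, 90): joint angles (θ0=0°, θ1=270°, θ2=90°)
all 8 alternatives checked — unique.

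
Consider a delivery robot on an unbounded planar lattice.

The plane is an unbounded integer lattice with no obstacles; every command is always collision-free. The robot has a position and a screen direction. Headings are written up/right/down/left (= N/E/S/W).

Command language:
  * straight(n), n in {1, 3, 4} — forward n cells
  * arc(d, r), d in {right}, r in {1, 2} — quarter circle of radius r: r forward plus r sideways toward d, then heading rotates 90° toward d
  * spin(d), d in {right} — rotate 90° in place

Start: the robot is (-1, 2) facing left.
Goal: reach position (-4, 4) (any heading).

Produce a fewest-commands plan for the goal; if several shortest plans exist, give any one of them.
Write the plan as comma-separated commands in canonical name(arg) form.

begin: (-1, 2) facing left
step 1 (straight(1)): (-2, 2) facing left
step 2 (arc(right, 2)): (-4, 4) facing up
minimal: 2 command(s), checked below 2.

straight(1), arc(right, 2)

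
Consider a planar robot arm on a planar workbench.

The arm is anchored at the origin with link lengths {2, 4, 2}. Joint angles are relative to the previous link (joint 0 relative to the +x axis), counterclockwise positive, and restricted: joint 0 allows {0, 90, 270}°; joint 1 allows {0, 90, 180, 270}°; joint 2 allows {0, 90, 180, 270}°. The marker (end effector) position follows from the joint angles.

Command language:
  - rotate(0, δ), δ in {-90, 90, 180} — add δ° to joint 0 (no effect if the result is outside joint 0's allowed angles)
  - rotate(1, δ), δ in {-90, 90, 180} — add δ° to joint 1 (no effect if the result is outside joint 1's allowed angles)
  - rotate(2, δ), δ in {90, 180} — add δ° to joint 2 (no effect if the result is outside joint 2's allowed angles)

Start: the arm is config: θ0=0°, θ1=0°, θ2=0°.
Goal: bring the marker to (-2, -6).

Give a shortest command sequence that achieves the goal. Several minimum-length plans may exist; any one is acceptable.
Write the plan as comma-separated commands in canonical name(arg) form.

begin: config: θ0=0°, θ1=0°, θ2=0°
step 1 (rotate(2, 90)): config: θ0=0°, θ1=0°, θ2=90°
step 2 (rotate(0, -90)): config: θ0=270°, θ1=0°, θ2=90°
step 3 (rotate(2, 180)): config: θ0=270°, θ1=0°, θ2=270°
minimal: 3 command(s), checked below 3.

rotate(2, 90), rotate(0, -90), rotate(2, 180)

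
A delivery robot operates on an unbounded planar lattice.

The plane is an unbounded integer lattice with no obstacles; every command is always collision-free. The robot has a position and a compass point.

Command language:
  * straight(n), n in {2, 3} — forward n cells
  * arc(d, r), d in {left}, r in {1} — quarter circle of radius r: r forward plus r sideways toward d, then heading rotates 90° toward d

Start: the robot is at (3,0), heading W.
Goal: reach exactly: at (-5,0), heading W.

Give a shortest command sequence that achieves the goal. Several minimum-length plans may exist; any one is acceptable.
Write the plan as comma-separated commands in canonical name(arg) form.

start: at (3,0), heading W
step 1 (straight(3)): at (0,0), heading W
step 2 (straight(3)): at (-3,0), heading W
step 3 (straight(2)): at (-5,0), heading W
no 2-step plan works, so 3 is optimal.

straight(3), straight(3), straight(2)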